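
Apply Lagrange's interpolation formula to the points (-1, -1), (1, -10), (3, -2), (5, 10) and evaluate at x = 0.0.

Lagrange interpolation formula:
P(x) = Σ yᵢ × Lᵢ(x)
where Lᵢ(x) = Π_{j≠i} (x - xⱼ)/(xᵢ - xⱼ)

L_0(0.0) = (0.0 - 1)/(-1 - 1) × (0.0 - 3)/(-1 - 3) × (0.0 - 5)/(-1 - 5) = 0.312500
L_1(0.0) = (0.0 - (-1))/(1 - (-1)) × (0.0 - 3)/(1 - 3) × (0.0 - 5)/(1 - 5) = 0.937500
L_2(0.0) = (0.0 - (-1))/(3 - (-1)) × (0.0 - 1)/(3 - 1) × (0.0 - 5)/(3 - 5) = -0.312500
L_3(0.0) = (0.0 - (-1))/(5 - (-1)) × (0.0 - 1)/(5 - 1) × (0.0 - 3)/(5 - 3) = 0.062500

P(0.0) = (-1)×L_0(0.0) + (-10)×L_1(0.0) + (-2)×L_2(0.0) + 10×L_3(0.0)
P(0.0) = -8.437500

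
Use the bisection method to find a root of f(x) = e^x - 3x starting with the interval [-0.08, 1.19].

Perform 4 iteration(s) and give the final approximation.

f(x) = e^x - 3x
Initial interval: [-0.08, 1.19]

Iteration 1:
  c_1 = (-0.080000 + 1.190000)/2 = 0.555000
  f(c_1) = f(0.555000) = 0.076941
  f(a) × f(c) ≥ 0, new interval: [0.555000, 1.190000]
Iteration 2:
  c_2 = (0.555000 + 1.190000)/2 = 0.872500
  f(c_2) = f(0.872500) = -0.224614
  f(a) × f(c) < 0, new interval: [0.555000, 0.872500]
Iteration 3:
  c_3 = (0.555000 + 0.872500)/2 = 0.713750
  f(c_3) = f(0.713750) = -0.099617
  f(a) × f(c) < 0, new interval: [0.555000, 0.713750]
Iteration 4:
  c_4 = (0.555000 + 0.713750)/2 = 0.634375
  f(c_4) = f(0.634375) = -0.017282
  f(a) × f(c) < 0, new interval: [0.555000, 0.634375]

After 4 iteration(s), the approximation is c_4 = 0.634375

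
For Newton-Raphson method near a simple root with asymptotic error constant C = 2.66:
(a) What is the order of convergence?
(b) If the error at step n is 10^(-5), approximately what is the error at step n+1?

(a) Newton-Raphson has quadratic (order 2) convergence near simple roots.
    This means |e_{n+1}| ≈ C|e_n|².

(b) With |e_n| = 10^(-5) and C = 2.66:
    |e_{n+1}| ≈ 2.66 × (10^(-5))² = 2.66 × 10^(-10)

(a) 2 (quadratic); (b) |e_{n+1}| ≈ 2.660e-10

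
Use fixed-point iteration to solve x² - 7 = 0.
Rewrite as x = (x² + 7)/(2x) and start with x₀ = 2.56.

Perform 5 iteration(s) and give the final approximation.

Equation: x² - 7 = 0
Fixed-point form: x = (x² + 7)/(2x)
x₀ = 2.56

x_1 = g(2.560000) = 2.647187
x_2 = g(2.647187) = 2.645752
x_3 = g(2.645752) = 2.645751
x_4 = g(2.645751) = 2.645751
x_5 = g(2.645751) = 2.645751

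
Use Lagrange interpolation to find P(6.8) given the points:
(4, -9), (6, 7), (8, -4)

Lagrange interpolation formula:
P(x) = Σ yᵢ × Lᵢ(x)
where Lᵢ(x) = Π_{j≠i} (x - xⱼ)/(xᵢ - xⱼ)

L_0(6.8) = (6.8 - 6)/(4 - 6) × (6.8 - 8)/(4 - 8) = -0.120000
L_1(6.8) = (6.8 - 4)/(6 - 4) × (6.8 - 8)/(6 - 8) = 0.840000
L_2(6.8) = (6.8 - 4)/(8 - 4) × (6.8 - 6)/(8 - 6) = 0.280000

P(6.8) = (-9)×L_0(6.8) + 7×L_1(6.8) + (-4)×L_2(6.8)
P(6.8) = 5.840000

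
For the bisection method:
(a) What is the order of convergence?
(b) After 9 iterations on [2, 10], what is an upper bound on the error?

(a) Bisection has linear (order 1) convergence; the error is halved each step.

(b) Error bound = (b-a)/2^n = (10 - 2)/2^{9}
    = 8/2^{9}

(a) 1 (linear); (b) error ≤ 1.56e-02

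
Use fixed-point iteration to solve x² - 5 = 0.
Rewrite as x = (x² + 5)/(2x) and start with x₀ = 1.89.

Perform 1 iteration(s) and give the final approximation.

Equation: x² - 5 = 0
Fixed-point form: x = (x² + 5)/(2x)
x₀ = 1.89

x_1 = g(1.890000) = 2.267751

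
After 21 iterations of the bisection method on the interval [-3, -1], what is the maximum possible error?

Bisection error bound: |error| ≤ (b-a)/2^n
|error| ≤ (-1 - (-3))/2^21 = 2/2^21
|error| ≤ 0.0000009537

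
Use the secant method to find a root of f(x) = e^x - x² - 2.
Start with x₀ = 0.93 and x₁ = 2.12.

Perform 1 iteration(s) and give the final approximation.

f(x) = e^x - x² - 2
x₀ = 0.93, x₁ = 2.12

Secant formula: x_{n+1} = x_n - f(x_n)(x_n - x_{n-1})/(f(x_n) - f(x_{n-1}))

Iteration 1:
  f(0.930000) = -0.330391
  f(2.120000) = 1.836737
  x_2 = 2.120000 - 1.836737×(2.120000 - 0.930000)/(1.836737 - (-0.330391))
       = 1.111422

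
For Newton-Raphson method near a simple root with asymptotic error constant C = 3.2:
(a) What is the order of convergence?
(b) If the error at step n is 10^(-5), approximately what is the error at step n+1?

(a) Newton-Raphson has quadratic (order 2) convergence near simple roots.
    This means |e_{n+1}| ≈ C|e_n|².

(b) With |e_n| = 10^(-5) and C = 3.2:
    |e_{n+1}| ≈ 3.2 × (10^(-5))² = 3.2 × 10^(-10)

(a) 2 (quadratic); (b) |e_{n+1}| ≈ 3.200e-10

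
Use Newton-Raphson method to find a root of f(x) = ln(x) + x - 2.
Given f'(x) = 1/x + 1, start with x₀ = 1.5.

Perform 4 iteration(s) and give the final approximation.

f(x) = ln(x) + x - 2
f'(x) = 1/x + 1
x₀ = 1.5

Newton-Raphson formula: x_{n+1} = x_n - f(x_n)/f'(x_n)

Iteration 1:
  f(1.500000) = -0.094535
  f'(1.500000) = 1.666667
  x_1 = 1.500000 - (-0.094535)/1.666667 = 1.556721
Iteration 2:
  f(1.556721) = -0.000697
  f'(1.556721) = 1.642376
  x_2 = 1.556721 - (-0.000697)/1.642376 = 1.557146
Iteration 3:
  f(1.557146) = 0.000000
  f'(1.557146) = 1.642201
  x_3 = 1.557146 - 0.000000/1.642201 = 1.557146
Iteration 4:
  f(1.557146) = 0.000000
  f'(1.557146) = 1.642201
  x_4 = 1.557146 - 0.000000/1.642201 = 1.557146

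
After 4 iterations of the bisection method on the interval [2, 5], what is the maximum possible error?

Bisection error bound: |error| ≤ (b-a)/2^n
|error| ≤ (5 - 2)/2^4 = 3/2^4
|error| ≤ 0.1875000000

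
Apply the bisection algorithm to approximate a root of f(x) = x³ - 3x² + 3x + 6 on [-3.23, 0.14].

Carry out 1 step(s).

f(x) = x³ - 3x² + 3x + 6
Initial interval: [-3.23, 0.14]

Iteration 1:
  c_1 = (-3.230000 + 0.140000)/2 = -1.545000
  f(c_1) = f(-1.545000) = -9.484029
  f(a) × f(c) ≥ 0, new interval: [-1.545000, 0.140000]

After 1 iteration(s), the approximation is c_1 = -1.545000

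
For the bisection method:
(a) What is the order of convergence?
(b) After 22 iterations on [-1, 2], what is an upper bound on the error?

(a) Bisection has linear (order 1) convergence; the error is halved each step.

(b) Error bound = (b-a)/2^n = (2 - (-1))/2^{22}
    = 3/2^{22}

(a) 1 (linear); (b) error ≤ 7.15e-07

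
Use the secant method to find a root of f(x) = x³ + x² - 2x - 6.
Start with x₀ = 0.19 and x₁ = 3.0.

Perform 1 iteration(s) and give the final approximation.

f(x) = x³ + x² - 2x - 6
x₀ = 0.19, x₁ = 3.0

Secant formula: x_{n+1} = x_n - f(x_n)(x_n - x_{n-1})/(f(x_n) - f(x_{n-1}))

Iteration 1:
  f(0.190000) = -6.337041
  f(3.000000) = 24.000000
  x_2 = 3.000000 - 24.000000×(3.000000 - 0.190000)/(24.000000 - (-6.337041))
       = 0.776975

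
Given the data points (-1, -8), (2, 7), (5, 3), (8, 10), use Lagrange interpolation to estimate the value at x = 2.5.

Lagrange interpolation formula:
P(x) = Σ yᵢ × Lᵢ(x)
where Lᵢ(x) = Π_{j≠i} (x - xⱼ)/(xᵢ - xⱼ)

L_0(2.5) = (2.5 - 2)/(-1 - 2) × (2.5 - 5)/(-1 - 5) × (2.5 - 8)/(-1 - 8) = -0.042438
L_1(2.5) = (2.5 - (-1))/(2 - (-1)) × (2.5 - 5)/(2 - 5) × (2.5 - 8)/(2 - 8) = 0.891204
L_2(2.5) = (2.5 - (-1))/(5 - (-1)) × (2.5 - 2)/(5 - 2) × (2.5 - 8)/(5 - 8) = 0.178241
L_3(2.5) = (2.5 - (-1))/(8 - (-1)) × (2.5 - 2)/(8 - 2) × (2.5 - 5)/(8 - 5) = -0.027006

P(2.5) = (-8)×L_0(2.5) + 7×L_1(2.5) + 3×L_2(2.5) + 10×L_3(2.5)
P(2.5) = 6.842593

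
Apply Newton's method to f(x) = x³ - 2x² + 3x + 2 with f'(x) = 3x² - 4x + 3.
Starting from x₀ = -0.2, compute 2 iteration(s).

f(x) = x³ - 2x² + 3x + 2
f'(x) = 3x² - 4x + 3
x₀ = -0.2

Newton-Raphson formula: x_{n+1} = x_n - f(x_n)/f'(x_n)

Iteration 1:
  f(-0.200000) = 1.312000
  f'(-0.200000) = 3.920000
  x_1 = -0.200000 - 1.312000/3.920000 = -0.534694
Iteration 2:
  f(-0.534694) = -0.328744
  f'(-0.534694) = 5.996468
  x_2 = -0.534694 - (-0.328744)/5.996468 = -0.479871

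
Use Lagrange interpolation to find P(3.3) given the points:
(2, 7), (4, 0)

Lagrange interpolation formula:
P(x) = Σ yᵢ × Lᵢ(x)
where Lᵢ(x) = Π_{j≠i} (x - xⱼ)/(xᵢ - xⱼ)

L_0(3.3) = (3.3 - 4)/(2 - 4) = 0.350000
L_1(3.3) = (3.3 - 2)/(4 - 2) = 0.650000

P(3.3) = 7×L_0(3.3) + 0×L_1(3.3)
P(3.3) = 2.450000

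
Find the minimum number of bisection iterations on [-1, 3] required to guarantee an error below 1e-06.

We need (b-a)/2^n ≤ 1e-06
(3 - (-1))/2^n ≤ 1e-06
4/2^n ≤ 1e-06
2^n ≥ 4000000
n ≥ log₂(4000000) = 21.93
n ≥ 22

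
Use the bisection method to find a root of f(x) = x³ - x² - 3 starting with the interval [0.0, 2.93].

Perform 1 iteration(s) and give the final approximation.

f(x) = x³ - x² - 3
Initial interval: [0.0, 2.93]

Iteration 1:
  c_1 = (0.000000 + 2.930000)/2 = 1.465000
  f(c_1) = f(1.465000) = -2.002005
  f(a) × f(c) ≥ 0, new interval: [1.465000, 2.930000]

After 1 iteration(s), the approximation is c_1 = 1.465000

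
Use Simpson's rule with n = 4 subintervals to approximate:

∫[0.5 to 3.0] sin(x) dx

f(x) = sin(x)
a = 0.5, b = 3.0, n = 4
h = (b - a)/n = 0.625000

Simpson's rule: (h/3)[f(x₀) + 4f(x₁) + 2f(x₂) + ... + f(xₙ)]

x_0 = 0.5000, f(x_0) = 0.479426, coefficient = 1
x_1 = 1.1250, f(x_1) = 0.902268, coefficient = 4
x_2 = 1.7500, f(x_2) = 0.983986, coefficient = 2
x_3 = 2.3750, f(x_3) = 0.693685, coefficient = 4
x_4 = 3.0000, f(x_4) = 0.141120, coefficient = 1

I ≈ (0.625000/3) × 8.972328 = 1.869235
Exact value: 1.867575
Error: 0.001660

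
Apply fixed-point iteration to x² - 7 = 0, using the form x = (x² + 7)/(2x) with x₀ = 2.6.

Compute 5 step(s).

Equation: x² - 7 = 0
Fixed-point form: x = (x² + 7)/(2x)
x₀ = 2.6

x_1 = g(2.600000) = 2.646154
x_2 = g(2.646154) = 2.645751
x_3 = g(2.645751) = 2.645751
x_4 = g(2.645751) = 2.645751
x_5 = g(2.645751) = 2.645751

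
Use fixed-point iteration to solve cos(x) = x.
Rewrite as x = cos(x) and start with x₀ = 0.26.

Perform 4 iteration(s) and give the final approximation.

Equation: cos(x) = x
Fixed-point form: x = cos(x)
x₀ = 0.26

x_1 = g(0.260000) = 0.966390
x_2 = g(0.966390) = 0.568274
x_3 = g(0.568274) = 0.842831
x_4 = g(0.842831) = 0.665352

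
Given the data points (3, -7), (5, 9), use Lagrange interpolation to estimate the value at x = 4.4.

Lagrange interpolation formula:
P(x) = Σ yᵢ × Lᵢ(x)
where Lᵢ(x) = Π_{j≠i} (x - xⱼ)/(xᵢ - xⱼ)

L_0(4.4) = (4.4 - 5)/(3 - 5) = 0.300000
L_1(4.4) = (4.4 - 3)/(5 - 3) = 0.700000

P(4.4) = (-7)×L_0(4.4) + 9×L_1(4.4)
P(4.4) = 4.200000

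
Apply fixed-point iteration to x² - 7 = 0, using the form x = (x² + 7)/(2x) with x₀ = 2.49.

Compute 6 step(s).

Equation: x² - 7 = 0
Fixed-point form: x = (x² + 7)/(2x)
x₀ = 2.49

x_1 = g(2.490000) = 2.650622
x_2 = g(2.650622) = 2.645756
x_3 = g(2.645756) = 2.645751
x_4 = g(2.645751) = 2.645751
x_5 = g(2.645751) = 2.645751
x_6 = g(2.645751) = 2.645751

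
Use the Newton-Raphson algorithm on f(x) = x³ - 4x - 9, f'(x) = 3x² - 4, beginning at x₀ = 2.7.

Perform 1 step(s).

f(x) = x³ - 4x - 9
f'(x) = 3x² - 4
x₀ = 2.7

Newton-Raphson formula: x_{n+1} = x_n - f(x_n)/f'(x_n)

Iteration 1:
  f(2.700000) = -0.117000
  f'(2.700000) = 17.870000
  x_1 = 2.700000 - (-0.117000)/17.870000 = 2.706547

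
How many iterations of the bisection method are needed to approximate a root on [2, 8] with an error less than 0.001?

We need (b-a)/2^n ≤ 0.001
(8 - 2)/2^n ≤ 0.001
6/2^n ≤ 0.001
2^n ≥ 6000
n ≥ log₂(6000) = 12.55
n ≥ 13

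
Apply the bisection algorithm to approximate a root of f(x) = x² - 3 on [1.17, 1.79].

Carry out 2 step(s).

f(x) = x² - 3
Initial interval: [1.17, 1.79]

Iteration 1:
  c_1 = (1.170000 + 1.790000)/2 = 1.480000
  f(c_1) = f(1.480000) = -0.809600
  f(a) × f(c) ≥ 0, new interval: [1.480000, 1.790000]
Iteration 2:
  c_2 = (1.480000 + 1.790000)/2 = 1.635000
  f(c_2) = f(1.635000) = -0.326775
  f(a) × f(c) ≥ 0, new interval: [1.635000, 1.790000]

After 2 iteration(s), the approximation is c_2 = 1.635000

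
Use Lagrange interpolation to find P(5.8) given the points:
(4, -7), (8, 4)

Lagrange interpolation formula:
P(x) = Σ yᵢ × Lᵢ(x)
where Lᵢ(x) = Π_{j≠i} (x - xⱼ)/(xᵢ - xⱼ)

L_0(5.8) = (5.8 - 8)/(4 - 8) = 0.550000
L_1(5.8) = (5.8 - 4)/(8 - 4) = 0.450000

P(5.8) = (-7)×L_0(5.8) + 4×L_1(5.8)
P(5.8) = -2.050000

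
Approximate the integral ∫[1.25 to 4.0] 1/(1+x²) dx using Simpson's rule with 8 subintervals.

f(x) = 1/(1+x²)
a = 1.25, b = 4.0, n = 8
h = (b - a)/n = 0.343750

Simpson's rule: (h/3)[f(x₀) + 4f(x₁) + 2f(x₂) + ... + f(xₙ)]

x_0 = 1.2500, f(x_0) = 0.390244, coefficient = 1
x_1 = 1.5938, f(x_1) = 0.282483, coefficient = 4
x_2 = 1.9375, f(x_2) = 0.210353, coefficient = 2
x_3 = 2.2812, f(x_3) = 0.161184, coefficient = 4
x_4 = 2.6250, f(x_4) = 0.126733, coefficient = 2
x_5 = 2.9688, f(x_5) = 0.101901, coefficient = 4
x_6 = 3.3125, f(x_6) = 0.083524, coefficient = 2
x_7 = 3.6562, f(x_7) = 0.069598, coefficient = 4
x_8 = 4.0000, f(x_8) = 0.058824, coefficient = 1

I ≈ (0.343750/3) × 3.750949 = 0.429796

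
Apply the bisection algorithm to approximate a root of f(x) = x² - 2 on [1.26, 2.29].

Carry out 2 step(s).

f(x) = x² - 2
Initial interval: [1.26, 2.29]

Iteration 1:
  c_1 = (1.260000 + 2.290000)/2 = 1.775000
  f(c_1) = f(1.775000) = 1.150625
  f(a) × f(c) < 0, new interval: [1.260000, 1.775000]
Iteration 2:
  c_2 = (1.260000 + 1.775000)/2 = 1.517500
  f(c_2) = f(1.517500) = 0.302806
  f(a) × f(c) < 0, new interval: [1.260000, 1.517500]

After 2 iteration(s), the approximation is c_2 = 1.517500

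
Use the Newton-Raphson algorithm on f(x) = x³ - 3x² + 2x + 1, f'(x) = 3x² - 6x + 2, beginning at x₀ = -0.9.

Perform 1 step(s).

f(x) = x³ - 3x² + 2x + 1
f'(x) = 3x² - 6x + 2
x₀ = -0.9

Newton-Raphson formula: x_{n+1} = x_n - f(x_n)/f'(x_n)

Iteration 1:
  f(-0.900000) = -3.959000
  f'(-0.900000) = 9.830000
  x_1 = -0.900000 - (-3.959000)/9.830000 = -0.497253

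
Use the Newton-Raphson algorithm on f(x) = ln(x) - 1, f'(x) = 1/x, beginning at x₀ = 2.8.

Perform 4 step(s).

f(x) = ln(x) - 1
f'(x) = 1/x
x₀ = 2.8

Newton-Raphson formula: x_{n+1} = x_n - f(x_n)/f'(x_n)

Iteration 1:
  f(2.800000) = 0.029619
  f'(2.800000) = 0.357143
  x_1 = 2.800000 - 0.029619/0.357143 = 2.717066
Iteration 2:
  f(2.717066) = -0.000448
  f'(2.717066) = 0.368044
  x_2 = 2.717066 - (-0.000448)/0.368044 = 2.718282
Iteration 3:
  f(2.718282) = 0.000000
  f'(2.718282) = 0.367879
  x_3 = 2.718282 - 0.000000/0.367879 = 2.718282
Iteration 4:
  f(2.718282) = 0.000000
  f'(2.718282) = 0.367879
  x_4 = 2.718282 - 0.000000/0.367879 = 2.718282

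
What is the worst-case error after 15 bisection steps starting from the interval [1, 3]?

Bisection error bound: |error| ≤ (b-a)/2^n
|error| ≤ (3 - 1)/2^15 = 2/2^15
|error| ≤ 0.0000610352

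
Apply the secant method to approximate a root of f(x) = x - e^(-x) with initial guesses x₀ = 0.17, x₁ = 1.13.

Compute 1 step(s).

f(x) = x - e^(-x)
x₀ = 0.17, x₁ = 1.13

Secant formula: x_{n+1} = x_n - f(x_n)(x_n - x_{n-1})/(f(x_n) - f(x_{n-1}))

Iteration 1:
  f(0.170000) = -0.673665
  f(1.130000) = 0.806967
  x_2 = 1.130000 - 0.806967×(1.130000 - 0.170000)/(0.806967 - (-0.673665))
       = 0.606785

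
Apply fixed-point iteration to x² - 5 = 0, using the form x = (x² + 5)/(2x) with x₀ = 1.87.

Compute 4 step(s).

Equation: x² - 5 = 0
Fixed-point form: x = (x² + 5)/(2x)
x₀ = 1.87

x_1 = g(1.870000) = 2.271898
x_2 = g(2.271898) = 2.236351
x_3 = g(2.236351) = 2.236068
x_4 = g(2.236068) = 2.236068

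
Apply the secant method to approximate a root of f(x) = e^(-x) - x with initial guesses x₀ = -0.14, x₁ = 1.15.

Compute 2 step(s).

f(x) = e^(-x) - x
x₀ = -0.14, x₁ = 1.15

Secant formula: x_{n+1} = x_n - f(x_n)(x_n - x_{n-1})/(f(x_n) - f(x_{n-1}))

Iteration 1:
  f(-0.140000) = 1.290274
  f(1.150000) = -0.833363
  x_2 = 1.150000 - (-0.833363)×(1.150000 - (-0.140000))/(-0.833363 - 1.290274)
       = 0.643775
Iteration 2:
  f(1.150000) = -0.833363
  f(0.643775) = -0.118469
  x_3 = 0.643775 - (-0.118469)×(0.643775 - 1.150000)/(-0.118469 - (-0.833363))
       = 0.559885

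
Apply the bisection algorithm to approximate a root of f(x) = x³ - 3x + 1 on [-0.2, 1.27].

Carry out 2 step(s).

f(x) = x³ - 3x + 1
Initial interval: [-0.2, 1.27]

Iteration 1:
  c_1 = (-0.200000 + 1.270000)/2 = 0.535000
  f(c_1) = f(0.535000) = -0.451870
  f(a) × f(c) < 0, new interval: [-0.200000, 0.535000]
Iteration 2:
  c_2 = (-0.200000 + 0.535000)/2 = 0.167500
  f(c_2) = f(0.167500) = 0.502199
  f(a) × f(c) ≥ 0, new interval: [0.167500, 0.535000]

After 2 iteration(s), the approximation is c_2 = 0.167500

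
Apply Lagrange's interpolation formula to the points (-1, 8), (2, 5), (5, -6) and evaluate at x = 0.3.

Lagrange interpolation formula:
P(x) = Σ yᵢ × Lᵢ(x)
where Lᵢ(x) = Π_{j≠i} (x - xⱼ)/(xᵢ - xⱼ)

L_0(0.3) = (0.3 - 2)/(-1 - 2) × (0.3 - 5)/(-1 - 5) = 0.443889
L_1(0.3) = (0.3 - (-1))/(2 - (-1)) × (0.3 - 5)/(2 - 5) = 0.678889
L_2(0.3) = (0.3 - (-1))/(5 - (-1)) × (0.3 - 2)/(5 - 2) = -0.122778

P(0.3) = 8×L_0(0.3) + 5×L_1(0.3) + (-6)×L_2(0.3)
P(0.3) = 7.682222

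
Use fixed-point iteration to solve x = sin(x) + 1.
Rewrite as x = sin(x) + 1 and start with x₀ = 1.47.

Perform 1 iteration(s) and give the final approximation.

Equation: x = sin(x) + 1
Fixed-point form: x = sin(x) + 1
x₀ = 1.47

x_1 = g(1.470000) = 1.994924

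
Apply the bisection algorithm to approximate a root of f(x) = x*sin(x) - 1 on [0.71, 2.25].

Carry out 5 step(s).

f(x) = x*sin(x) - 1
Initial interval: [0.71, 2.25]

Iteration 1:
  c_1 = (0.710000 + 2.250000)/2 = 1.480000
  f(c_1) = f(1.480000) = 0.473904
  f(a) × f(c) < 0, new interval: [0.710000, 1.480000]
Iteration 2:
  c_2 = (0.710000 + 1.480000)/2 = 1.095000
  f(c_2) = f(1.095000) = -0.026624
  f(a) × f(c) ≥ 0, new interval: [1.095000, 1.480000]
Iteration 3:
  c_3 = (1.095000 + 1.480000)/2 = 1.287500
  f(c_3) = f(1.287500) = 0.236179
  f(a) × f(c) < 0, new interval: [1.095000, 1.287500]
Iteration 4:
  c_4 = (1.095000 + 1.287500)/2 = 1.191250
  f(c_4) = f(1.191250) = 0.106472
  f(a) × f(c) < 0, new interval: [1.095000, 1.191250]
Iteration 5:
  c_5 = (1.095000 + 1.191250)/2 = 1.143125
  f(c_5) = f(1.143125) = 0.040168
  f(a) × f(c) < 0, new interval: [1.095000, 1.143125]

After 5 iteration(s), the approximation is c_5 = 1.143125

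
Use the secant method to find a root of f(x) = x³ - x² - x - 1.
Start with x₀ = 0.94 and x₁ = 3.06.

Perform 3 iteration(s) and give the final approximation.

f(x) = x³ - x² - x - 1
x₀ = 0.94, x₁ = 3.06

Secant formula: x_{n+1} = x_n - f(x_n)(x_n - x_{n-1})/(f(x_n) - f(x_{n-1}))

Iteration 1:
  f(0.940000) = -1.993016
  f(3.060000) = 15.229016
  x_2 = 3.060000 - 15.229016×(3.060000 - 0.940000)/(15.229016 - (-1.993016))
       = 1.185337
Iteration 2:
  f(3.060000) = 15.229016
  f(1.185337) = -1.924934
  x_3 = 1.185337 - (-1.924934)×(1.185337 - 3.060000)/(-1.924934 - 15.229016)
       = 1.395702
Iteration 3:
  f(1.185337) = -1.924934
  f(1.395702) = -1.624880
  x_4 = 1.395702 - (-1.624880)×(1.395702 - 1.185337)/(-1.624880 - (-1.924934))
       = 2.534893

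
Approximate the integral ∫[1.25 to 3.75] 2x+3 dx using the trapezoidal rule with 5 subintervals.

f(x) = 2x+3
a = 1.25, b = 3.75, n = 5
h = (b - a)/n = 0.500000

Trapezoidal rule: (h/2)[f(x₀) + 2f(x₁) + 2f(x₂) + ... + f(xₙ)]

x_0 = 1.2500, f(x_0) = 5.500000, coefficient = 1
x_1 = 1.7500, f(x_1) = 6.500000, coefficient = 2
x_2 = 2.2500, f(x_2) = 7.500000, coefficient = 2
x_3 = 2.7500, f(x_3) = 8.500000, coefficient = 2
x_4 = 3.2500, f(x_4) = 9.500000, coefficient = 2
x_5 = 3.7500, f(x_5) = 10.500000, coefficient = 1

I ≈ (0.500000/2) × 80.000000 = 20.000000
Exact value: 20.000000
Error: 0.000000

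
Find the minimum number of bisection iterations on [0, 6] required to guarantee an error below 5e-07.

We need (b-a)/2^n ≤ 5e-07
(6 - 0)/2^n ≤ 5e-07
6/2^n ≤ 5e-07
2^n ≥ 12000000
n ≥ log₂(12000000) = 23.52
n ≥ 24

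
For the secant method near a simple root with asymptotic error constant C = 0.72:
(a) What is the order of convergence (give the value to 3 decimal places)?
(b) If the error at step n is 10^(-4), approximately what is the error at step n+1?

(a) Secant method has superlinear convergence with order φ = (1+√5)/2 ≈ 1.618.
    This means |e_{n+1}| ≈ C|e_n|^1.618.

(b) With |e_n| = 10^(-4) and C = 0.72:
    |e_{n+1}| ≈ 0.72 × (10^(-4))^1.618 = 0.72 × 10^(-6.47)

(a) ≈ 1.618 (golden ratio); (b) |e_{n+1}| ≈ 2.428e-07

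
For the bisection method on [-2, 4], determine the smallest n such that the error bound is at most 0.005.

We need (b-a)/2^n ≤ 0.005
(4 - (-2))/2^n ≤ 0.005
6/2^n ≤ 0.005
2^n ≥ 1200
n ≥ log₂(1200) = 10.23
n ≥ 11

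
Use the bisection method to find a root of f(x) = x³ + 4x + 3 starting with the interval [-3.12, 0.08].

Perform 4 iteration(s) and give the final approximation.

f(x) = x³ + 4x + 3
Initial interval: [-3.12, 0.08]

Iteration 1:
  c_1 = (-3.120000 + 0.080000)/2 = -1.520000
  f(c_1) = f(-1.520000) = -6.591808
  f(a) × f(c) ≥ 0, new interval: [-1.520000, 0.080000]
Iteration 2:
  c_2 = (-1.520000 + 0.080000)/2 = -0.720000
  f(c_2) = f(-0.720000) = -0.253248
  f(a) × f(c) ≥ 0, new interval: [-0.720000, 0.080000]
Iteration 3:
  c_3 = (-0.720000 + 0.080000)/2 = -0.320000
  f(c_3) = f(-0.320000) = 1.687232
  f(a) × f(c) < 0, new interval: [-0.720000, -0.320000]
Iteration 4:
  c_4 = (-0.720000 + (-0.320000))/2 = -0.520000
  f(c_4) = f(-0.520000) = 0.779392
  f(a) × f(c) < 0, new interval: [-0.720000, -0.520000]

After 4 iteration(s), the approximation is c_4 = -0.520000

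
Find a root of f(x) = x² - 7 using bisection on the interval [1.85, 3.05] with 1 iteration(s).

f(x) = x² - 7
Initial interval: [1.85, 3.05]

Iteration 1:
  c_1 = (1.850000 + 3.050000)/2 = 2.450000
  f(c_1) = f(2.450000) = -0.997500
  f(a) × f(c) ≥ 0, new interval: [2.450000, 3.050000]

After 1 iteration(s), the approximation is c_1 = 2.450000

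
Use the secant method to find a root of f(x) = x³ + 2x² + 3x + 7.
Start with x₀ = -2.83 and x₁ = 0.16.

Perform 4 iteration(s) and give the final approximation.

f(x) = x³ + 2x² + 3x + 7
x₀ = -2.83, x₁ = 0.16

Secant formula: x_{n+1} = x_n - f(x_n)(x_n - x_{n-1})/(f(x_n) - f(x_{n-1}))

Iteration 1:
  f(-2.830000) = -8.137387
  f(0.160000) = 7.535296
  x_2 = 0.160000 - 7.535296×(0.160000 - (-2.830000))/(7.535296 - (-8.137387))
       = -1.277567
Iteration 2:
  f(0.160000) = 7.535296
  f(-1.277567) = 4.346437
  x_3 = -1.277567 - 4.346437×(-1.277567 - 0.160000)/(4.346437 - 7.535296)
       = -3.236982
Iteration 3:
  f(-1.277567) = 4.346437
  f(-3.236982) = -15.672100
  x_4 = -3.236982 - (-15.672100)×(-3.236982 - (-1.277567))/(-15.672100 - 4.346437)
       = -1.702996
Iteration 4:
  f(-3.236982) = -15.672100
  f(-1.702996) = 2.752379
  x_5 = -1.702996 - 2.752379×(-1.702996 - (-3.236982))/(2.752379 - (-15.672100))
       = -1.932154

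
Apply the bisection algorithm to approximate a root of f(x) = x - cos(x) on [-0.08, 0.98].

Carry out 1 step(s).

f(x) = x - cos(x)
Initial interval: [-0.08, 0.98]

Iteration 1:
  c_1 = (-0.080000 + 0.980000)/2 = 0.450000
  f(c_1) = f(0.450000) = -0.450447
  f(a) × f(c) ≥ 0, new interval: [0.450000, 0.980000]

After 1 iteration(s), the approximation is c_1 = 0.450000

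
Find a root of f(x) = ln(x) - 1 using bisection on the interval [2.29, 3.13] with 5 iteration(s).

f(x) = ln(x) - 1
Initial interval: [2.29, 3.13]

Iteration 1:
  c_1 = (2.290000 + 3.130000)/2 = 2.710000
  f(c_1) = f(2.710000) = -0.003051
  f(a) × f(c) ≥ 0, new interval: [2.710000, 3.130000]
Iteration 2:
  c_2 = (2.710000 + 3.130000)/2 = 2.920000
  f(c_2) = f(2.920000) = 0.071584
  f(a) × f(c) < 0, new interval: [2.710000, 2.920000]
Iteration 3:
  c_3 = (2.710000 + 2.920000)/2 = 2.815000
  f(c_3) = f(2.815000) = 0.034962
  f(a) × f(c) < 0, new interval: [2.710000, 2.815000]
Iteration 4:
  c_4 = (2.710000 + 2.815000)/2 = 2.762500
  f(c_4) = f(2.762500) = 0.016136
  f(a) × f(c) < 0, new interval: [2.710000, 2.762500]
Iteration 5:
  c_5 = (2.710000 + 2.762500)/2 = 2.736250
  f(c_5) = f(2.736250) = 0.006588
  f(a) × f(c) < 0, new interval: [2.710000, 2.736250]

After 5 iteration(s), the approximation is c_5 = 2.736250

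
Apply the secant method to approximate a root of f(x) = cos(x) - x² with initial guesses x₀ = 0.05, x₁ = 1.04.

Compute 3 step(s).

f(x) = cos(x) - x²
x₀ = 0.05, x₁ = 1.04

Secant formula: x_{n+1} = x_n - f(x_n)(x_n - x_{n-1})/(f(x_n) - f(x_{n-1}))

Iteration 1:
  f(0.050000) = 0.996250
  f(1.040000) = -0.575380
  x_2 = 1.040000 - (-0.575380)×(1.040000 - 0.050000)/(-0.575380 - 0.996250)
       = 0.677557
Iteration 2:
  f(1.040000) = -0.575380
  f(0.677557) = 0.320023
  x_3 = 0.677557 - 0.320023×(0.677557 - 1.040000)/(0.320023 - (-0.575380))
       = 0.807097
Iteration 3:
  f(0.677557) = 0.320023
  f(0.807097) = 0.040193
  x_4 = 0.807097 - 0.040193×(0.807097 - 0.677557)/(0.040193 - 0.320023)
       = 0.825703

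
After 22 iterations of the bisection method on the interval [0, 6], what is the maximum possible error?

Bisection error bound: |error| ≤ (b-a)/2^n
|error| ≤ (6 - 0)/2^22 = 6/2^22
|error| ≤ 0.0000014305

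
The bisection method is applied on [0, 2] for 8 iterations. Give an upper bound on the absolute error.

Bisection error bound: |error| ≤ (b-a)/2^n
|error| ≤ (2 - 0)/2^8 = 2/2^8
|error| ≤ 0.0078125000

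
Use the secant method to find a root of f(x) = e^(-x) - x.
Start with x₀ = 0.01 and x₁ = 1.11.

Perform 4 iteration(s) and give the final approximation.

f(x) = e^(-x) - x
x₀ = 0.01, x₁ = 1.11

Secant formula: x_{n+1} = x_n - f(x_n)(x_n - x_{n-1})/(f(x_n) - f(x_{n-1}))

Iteration 1:
  f(0.010000) = 0.980050
  f(1.110000) = -0.780441
  x_2 = 1.110000 - (-0.780441)×(1.110000 - 0.010000)/(-0.780441 - 0.980050)
       = 0.622360
Iteration 2:
  f(1.110000) = -0.780441
  f(0.622360) = -0.085684
  x_3 = 0.622360 - (-0.085684)×(0.622360 - 1.110000)/(-0.085684 - (-0.780441))
       = 0.562220
Iteration 3:
  f(0.622360) = -0.085684
  f(0.562220) = 0.007723
  x_4 = 0.562220 - 0.007723×(0.562220 - 0.622360)/(0.007723 - (-0.085684))
       = 0.567192
Iteration 4:
  f(0.562220) = 0.007723
  f(0.567192) = -0.000076
  x_5 = 0.567192 - (-0.000076)×(0.567192 - 0.562220)/(-0.000076 - 0.007723)
       = 0.567143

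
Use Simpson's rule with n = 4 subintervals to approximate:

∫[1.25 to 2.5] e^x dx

f(x) = e^x
a = 1.25, b = 2.5, n = 4
h = (b - a)/n = 0.312500

Simpson's rule: (h/3)[f(x₀) + 4f(x₁) + 2f(x₂) + ... + f(xₙ)]

x_0 = 1.2500, f(x_0) = 3.490343, coefficient = 1
x_1 = 1.5625, f(x_1) = 4.770733, coefficient = 4
x_2 = 1.8750, f(x_2) = 6.520819, coefficient = 2
x_3 = 2.1875, f(x_3) = 8.912903, coefficient = 4
x_4 = 2.5000, f(x_4) = 12.182494, coefficient = 1

I ≈ (0.312500/3) × 83.449020 = 8.692606
Exact value: 8.692151
Error: 0.000455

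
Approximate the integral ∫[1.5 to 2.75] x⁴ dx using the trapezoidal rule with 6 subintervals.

f(x) = x⁴
a = 1.5, b = 2.75, n = 6
h = (b - a)/n = 0.208333

Trapezoidal rule: (h/2)[f(x₀) + 2f(x₁) + 2f(x₂) + ... + f(xₙ)]

x_0 = 1.5000, f(x_0) = 5.062500, coefficient = 1
x_1 = 1.7083, f(x_1) = 8.517075, coefficient = 2
x_2 = 1.9167, f(x_2) = 13.495419, coefficient = 2
x_3 = 2.1250, f(x_3) = 20.390869, coefficient = 2
x_4 = 2.3333, f(x_4) = 29.641975, coefficient = 2
x_5 = 2.5417, f(x_5) = 41.732497, coefficient = 2
x_6 = 2.7500, f(x_6) = 57.191406, coefficient = 1

I ≈ (0.208333/2) × 289.809576 = 30.188498
Exact value: 29.936523
Error: 0.251974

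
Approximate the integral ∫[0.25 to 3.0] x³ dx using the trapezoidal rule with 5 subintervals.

f(x) = x³
a = 0.25, b = 3.0, n = 5
h = (b - a)/n = 0.550000

Trapezoidal rule: (h/2)[f(x₀) + 2f(x₁) + 2f(x₂) + ... + f(xₙ)]

x_0 = 0.2500, f(x_0) = 0.015625, coefficient = 1
x_1 = 0.8000, f(x_1) = 0.512000, coefficient = 2
x_2 = 1.3500, f(x_2) = 2.460375, coefficient = 2
x_3 = 1.9000, f(x_3) = 6.859000, coefficient = 2
x_4 = 2.4500, f(x_4) = 14.706125, coefficient = 2
x_5 = 3.0000, f(x_5) = 27.000000, coefficient = 1

I ≈ (0.550000/2) × 76.090625 = 20.924922
Exact value: 20.249023
Error: 0.675898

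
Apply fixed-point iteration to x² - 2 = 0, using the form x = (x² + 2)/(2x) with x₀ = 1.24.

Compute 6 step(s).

Equation: x² - 2 = 0
Fixed-point form: x = (x² + 2)/(2x)
x₀ = 1.24

x_1 = g(1.240000) = 1.426452
x_2 = g(1.426452) = 1.414266
x_3 = g(1.414266) = 1.414214
x_4 = g(1.414214) = 1.414214
x_5 = g(1.414214) = 1.414214
x_6 = g(1.414214) = 1.414214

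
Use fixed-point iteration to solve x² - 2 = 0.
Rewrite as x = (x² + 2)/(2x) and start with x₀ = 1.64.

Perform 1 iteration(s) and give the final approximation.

Equation: x² - 2 = 0
Fixed-point form: x = (x² + 2)/(2x)
x₀ = 1.64

x_1 = g(1.640000) = 1.429756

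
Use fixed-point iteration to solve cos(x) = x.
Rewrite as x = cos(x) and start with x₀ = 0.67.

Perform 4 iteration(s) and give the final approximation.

Equation: cos(x) = x
Fixed-point form: x = cos(x)
x₀ = 0.67

x_1 = g(0.670000) = 0.783822
x_2 = g(0.783822) = 0.708221
x_3 = g(0.708221) = 0.759521
x_4 = g(0.759521) = 0.725166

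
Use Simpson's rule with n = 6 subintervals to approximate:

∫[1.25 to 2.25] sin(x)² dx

f(x) = sin(x)²
a = 1.25, b = 2.25, n = 6
h = (b - a)/n = 0.166667

Simpson's rule: (h/3)[f(x₀) + 4f(x₁) + 2f(x₂) + ... + f(xₙ)]

x_0 = 1.2500, f(x_0) = 0.900572, coefficient = 1
x_1 = 1.4167, f(x_1) = 0.976432, coefficient = 4
x_2 = 1.5833, f(x_2) = 0.999843, coefficient = 2
x_3 = 1.7500, f(x_3) = 0.968228, coefficient = 4
x_4 = 1.9167, f(x_4) = 0.885068, coefficient = 2
x_5 = 2.0833, f(x_5) = 0.759518, coefficient = 4
x_6 = 2.2500, f(x_6) = 0.605398, coefficient = 1

I ≈ (0.166667/3) × 16.092503 = 0.894028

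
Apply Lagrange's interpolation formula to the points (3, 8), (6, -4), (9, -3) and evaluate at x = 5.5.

Lagrange interpolation formula:
P(x) = Σ yᵢ × Lᵢ(x)
where Lᵢ(x) = Π_{j≠i} (x - xⱼ)/(xᵢ - xⱼ)

L_0(5.5) = (5.5 - 6)/(3 - 6) × (5.5 - 9)/(3 - 9) = 0.097222
L_1(5.5) = (5.5 - 3)/(6 - 3) × (5.5 - 9)/(6 - 9) = 0.972222
L_2(5.5) = (5.5 - 3)/(9 - 3) × (5.5 - 6)/(9 - 6) = -0.069444

P(5.5) = 8×L_0(5.5) + (-4)×L_1(5.5) + (-3)×L_2(5.5)
P(5.5) = -2.902778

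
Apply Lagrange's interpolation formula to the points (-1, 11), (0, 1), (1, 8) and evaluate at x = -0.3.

Lagrange interpolation formula:
P(x) = Σ yᵢ × Lᵢ(x)
where Lᵢ(x) = Π_{j≠i} (x - xⱼ)/(xᵢ - xⱼ)

L_0(-0.3) = (-0.3 - 0)/(-1 - 0) × (-0.3 - 1)/(-1 - 1) = 0.195000
L_1(-0.3) = (-0.3 - (-1))/(0 - (-1)) × (-0.3 - 1)/(0 - 1) = 0.910000
L_2(-0.3) = (-0.3 - (-1))/(1 - (-1)) × (-0.3 - 0)/(1 - 0) = -0.105000

P(-0.3) = 11×L_0(-0.3) + 1×L_1(-0.3) + 8×L_2(-0.3)
P(-0.3) = 2.215000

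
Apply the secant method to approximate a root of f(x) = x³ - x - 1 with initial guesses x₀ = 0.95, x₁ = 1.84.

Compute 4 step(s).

f(x) = x³ - x - 1
x₀ = 0.95, x₁ = 1.84

Secant formula: x_{n+1} = x_n - f(x_n)(x_n - x_{n-1})/(f(x_n) - f(x_{n-1}))

Iteration 1:
  f(0.950000) = -1.092625
  f(1.840000) = 3.389504
  x_2 = 1.840000 - 3.389504×(1.840000 - 0.950000)/(3.389504 - (-1.092625))
       = 1.166959
Iteration 2:
  f(1.840000) = 3.389504
  f(1.166959) = -0.577803
  x_3 = 1.166959 - (-0.577803)×(1.166959 - 1.840000)/(-0.577803 - 3.389504)
       = 1.264981
Iteration 3:
  f(1.166959) = -0.577803
  f(1.264981) = -0.240787
  x_4 = 1.264981 - (-0.240787)×(1.264981 - 1.166959)/(-0.240787 - (-0.577803))
       = 1.335015
Iteration 4:
  f(1.264981) = -0.240787
  f(1.335015) = 0.044336
  x_5 = 1.335015 - 0.044336×(1.335015 - 1.264981)/(0.044336 - (-0.240787))
       = 1.324125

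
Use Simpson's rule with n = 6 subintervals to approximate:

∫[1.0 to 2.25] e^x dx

f(x) = e^x
a = 1.0, b = 2.25, n = 6
h = (b - a)/n = 0.208333

Simpson's rule: (h/3)[f(x₀) + 4f(x₁) + 2f(x₂) + ... + f(xₙ)]

x_0 = 1.0000, f(x_0) = 2.718282, coefficient = 1
x_1 = 1.2083, f(x_1) = 3.347900, coefficient = 4
x_2 = 1.4167, f(x_2) = 4.123353, coefficient = 2
x_3 = 1.6250, f(x_3) = 5.078419, coefficient = 4
x_4 = 1.8333, f(x_4) = 6.254701, coefficient = 2
x_5 = 2.0417, f(x_5) = 7.703438, coefficient = 4
x_6 = 2.2500, f(x_6) = 9.487736, coefficient = 1

I ≈ (0.208333/3) × 97.481153 = 6.769524
Exact value: 6.769454
Error: 0.000070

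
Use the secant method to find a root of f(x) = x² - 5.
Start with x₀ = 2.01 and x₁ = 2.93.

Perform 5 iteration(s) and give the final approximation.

f(x) = x² - 5
x₀ = 2.01, x₁ = 2.93

Secant formula: x_{n+1} = x_n - f(x_n)(x_n - x_{n-1})/(f(x_n) - f(x_{n-1}))

Iteration 1:
  f(2.010000) = -0.959900
  f(2.930000) = 3.584900
  x_2 = 2.930000 - 3.584900×(2.930000 - 2.010000)/(3.584900 - (-0.959900))
       = 2.204312
Iteration 2:
  f(2.930000) = 3.584900
  f(2.204312) = -0.141010
  x_3 = 2.204312 - (-0.141010)×(2.204312 - 2.930000)/(-0.141010 - 3.584900)
       = 2.231776
Iteration 3:
  f(2.204312) = -0.141010
  f(2.231776) = -0.019176
  x_4 = 2.231776 - (-0.019176)×(2.231776 - 2.204312)/(-0.019176 - (-0.141010))
       = 2.236099
Iteration 4:
  f(2.231776) = -0.019176
  f(2.236099) = 0.000137
  x_5 = 2.236099 - 0.000137×(2.236099 - 2.231776)/(0.000137 - (-0.019176))
       = 2.236068
Iteration 5:
  f(2.236099) = 0.000137
  f(2.236068) = 0.000000
  x_6 = 2.236068 - 0.000000×(2.236068 - 2.236099)/(0.000000 - 0.000137)
       = 2.236068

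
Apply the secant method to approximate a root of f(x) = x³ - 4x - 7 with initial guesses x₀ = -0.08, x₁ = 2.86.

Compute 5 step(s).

f(x) = x³ - 4x - 7
x₀ = -0.08, x₁ = 2.86

Secant formula: x_{n+1} = x_n - f(x_n)(x_n - x_{n-1})/(f(x_n) - f(x_{n-1}))

Iteration 1:
  f(-0.080000) = -6.680512
  f(2.860000) = 4.953656
  x_2 = 2.860000 - 4.953656×(2.860000 - (-0.080000))/(4.953656 - (-6.680512))
       = 1.608192
Iteration 2:
  f(2.860000) = 4.953656
  f(1.608192) = -9.273532
  x_3 = 1.608192 - (-9.273532)×(1.608192 - 2.860000)/(-9.273532 - 4.953656)
       = 2.424142
Iteration 3:
  f(1.608192) = -9.273532
  f(2.424142) = -2.451178
  x_4 = 2.424142 - (-2.451178)×(2.424142 - 1.608192)/(-2.451178 - (-9.273532))
       = 2.717302
Iteration 4:
  f(2.424142) = -2.451178
  f(2.717302) = 2.194623
  x_5 = 2.717302 - 2.194623×(2.717302 - 2.424142)/(2.194623 - (-2.451178))
       = 2.578817
Iteration 5:
  f(2.717302) = 2.194623
  f(2.578817) = -0.165369
  x_6 = 2.578817 - (-0.165369)×(2.578817 - 2.717302)/(-0.165369 - 2.194623)
       = 2.588521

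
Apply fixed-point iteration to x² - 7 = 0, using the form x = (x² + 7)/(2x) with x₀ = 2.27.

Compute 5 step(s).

Equation: x² - 7 = 0
Fixed-point form: x = (x² + 7)/(2x)
x₀ = 2.27

x_1 = g(2.270000) = 2.676850
x_2 = g(2.676850) = 2.645932
x_3 = g(2.645932) = 2.645751
x_4 = g(2.645751) = 2.645751
x_5 = g(2.645751) = 2.645751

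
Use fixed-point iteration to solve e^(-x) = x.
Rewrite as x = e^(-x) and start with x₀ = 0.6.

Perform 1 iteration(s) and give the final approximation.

Equation: e^(-x) = x
Fixed-point form: x = e^(-x)
x₀ = 0.6

x_1 = g(0.600000) = 0.548812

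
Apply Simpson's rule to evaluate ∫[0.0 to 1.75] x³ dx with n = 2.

f(x) = x³
a = 0.0, b = 1.75, n = 2
h = (b - a)/n = 0.875000

Simpson's rule: (h/3)[f(x₀) + 4f(x₁) + 2f(x₂) + ... + f(xₙ)]

x_0 = 0.0000, f(x_0) = 0.000000, coefficient = 1
x_1 = 0.8750, f(x_1) = 0.669922, coefficient = 4
x_2 = 1.7500, f(x_2) = 5.359375, coefficient = 1

I ≈ (0.875000/3) × 8.039062 = 2.344727
Exact value: 2.344727
Error: 0.000000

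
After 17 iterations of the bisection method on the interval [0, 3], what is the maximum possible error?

Bisection error bound: |error| ≤ (b-a)/2^n
|error| ≤ (3 - 0)/2^17 = 3/2^17
|error| ≤ 0.0000228882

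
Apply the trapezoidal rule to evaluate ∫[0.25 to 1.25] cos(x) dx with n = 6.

f(x) = cos(x)
a = 0.25, b = 1.25, n = 6
h = (b - a)/n = 0.166667

Trapezoidal rule: (h/2)[f(x₀) + 2f(x₁) + 2f(x₂) + ... + f(xₙ)]

x_0 = 0.2500, f(x_0) = 0.968912, coefficient = 1
x_1 = 0.4167, f(x_1) = 0.914443, coefficient = 2
x_2 = 0.5833, f(x_2) = 0.834631, coefficient = 2
x_3 = 0.7500, f(x_3) = 0.731689, coefficient = 2
x_4 = 0.9167, f(x_4) = 0.608469, coefficient = 2
x_5 = 1.0833, f(x_5) = 0.468386, coefficient = 2
x_6 = 1.2500, f(x_6) = 0.315322, coefficient = 1

I ≈ (0.166667/2) × 8.399471 = 0.699956
Exact value: 0.701581
Error: 0.001625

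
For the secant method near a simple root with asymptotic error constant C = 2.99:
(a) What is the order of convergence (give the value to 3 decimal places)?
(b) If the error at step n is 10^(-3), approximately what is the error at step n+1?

(a) Secant method has superlinear convergence with order φ = (1+√5)/2 ≈ 1.618.
    This means |e_{n+1}| ≈ C|e_n|^1.618.

(b) With |e_n| = 10^(-3) and C = 2.99:
    |e_{n+1}| ≈ 2.99 × (10^(-3))^1.618 = 2.99 × 10^(-4.85)

(a) ≈ 1.618 (golden ratio); (b) |e_{n+1}| ≈ 4.184e-05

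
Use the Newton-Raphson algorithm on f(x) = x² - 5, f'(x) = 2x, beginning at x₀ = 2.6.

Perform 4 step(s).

f(x) = x² - 5
f'(x) = 2x
x₀ = 2.6

Newton-Raphson formula: x_{n+1} = x_n - f(x_n)/f'(x_n)

Iteration 1:
  f(2.600000) = 1.760000
  f'(2.600000) = 5.200000
  x_1 = 2.600000 - 1.760000/5.200000 = 2.261538
Iteration 2:
  f(2.261538) = 0.114556
  f'(2.261538) = 4.523077
  x_2 = 2.261538 - 0.114556/4.523077 = 2.236211
Iteration 3:
  f(2.236211) = 0.000641
  f'(2.236211) = 4.472423
  x_3 = 2.236211 - 0.000641/4.472423 = 2.236068
Iteration 4:
  f(2.236068) = 0.000000
  f'(2.236068) = 4.472136
  x_4 = 2.236068 - 0.000000/4.472136 = 2.236068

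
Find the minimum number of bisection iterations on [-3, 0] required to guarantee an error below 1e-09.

We need (b-a)/2^n ≤ 1e-09
(0 - (-3))/2^n ≤ 1e-09
3/2^n ≤ 1e-09
2^n ≥ 3000000000
n ≥ log₂(3000000000) = 31.48
n ≥ 32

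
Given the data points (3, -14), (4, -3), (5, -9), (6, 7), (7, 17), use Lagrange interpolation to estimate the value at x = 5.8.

Lagrange interpolation formula:
P(x) = Σ yᵢ × Lᵢ(x)
where Lᵢ(x) = Π_{j≠i} (x - xⱼ)/(xᵢ - xⱼ)

L_0(5.8) = (5.8 - 4)/(3 - 4) × (5.8 - 5)/(3 - 5) × (5.8 - 6)/(3 - 6) × (5.8 - 7)/(3 - 7) = 0.014400
L_1(5.8) = (5.8 - 3)/(4 - 3) × (5.8 - 5)/(4 - 5) × (5.8 - 6)/(4 - 6) × (5.8 - 7)/(4 - 7) = -0.089600
L_2(5.8) = (5.8 - 3)/(5 - 3) × (5.8 - 4)/(5 - 4) × (5.8 - 6)/(5 - 6) × (5.8 - 7)/(5 - 7) = 0.302400
L_3(5.8) = (5.8 - 3)/(6 - 3) × (5.8 - 4)/(6 - 4) × (5.8 - 5)/(6 - 5) × (5.8 - 7)/(6 - 7) = 0.806400
L_4(5.8) = (5.8 - 3)/(7 - 3) × (5.8 - 4)/(7 - 4) × (5.8 - 5)/(7 - 5) × (5.8 - 6)/(7 - 6) = -0.033600

P(5.8) = (-14)×L_0(5.8) + (-3)×L_1(5.8) + (-9)×L_2(5.8) + 7×L_3(5.8) + 17×L_4(5.8)
P(5.8) = 2.419200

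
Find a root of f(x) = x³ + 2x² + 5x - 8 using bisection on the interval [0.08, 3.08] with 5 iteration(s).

f(x) = x³ + 2x² + 5x - 8
Initial interval: [0.08, 3.08]

Iteration 1:
  c_1 = (0.080000 + 3.080000)/2 = 1.580000
  f(c_1) = f(1.580000) = 8.837112
  f(a) × f(c) < 0, new interval: [0.080000, 1.580000]
Iteration 2:
  c_2 = (0.080000 + 1.580000)/2 = 0.830000
  f(c_2) = f(0.830000) = -1.900413
  f(a) × f(c) ≥ 0, new interval: [0.830000, 1.580000]
Iteration 3:
  c_3 = (0.830000 + 1.580000)/2 = 1.205000
  f(c_3) = f(1.205000) = 2.678740
  f(a) × f(c) < 0, new interval: [0.830000, 1.205000]
Iteration 4:
  c_4 = (0.830000 + 1.205000)/2 = 1.017500
  f(c_4) = f(1.017500) = 0.211537
  f(a) × f(c) < 0, new interval: [0.830000, 1.017500]
Iteration 5:
  c_5 = (0.830000 + 1.017500)/2 = 0.923750
  f(c_5) = f(0.923750) = -0.886373
  f(a) × f(c) ≥ 0, new interval: [0.923750, 1.017500]

After 5 iteration(s), the approximation is c_5 = 0.923750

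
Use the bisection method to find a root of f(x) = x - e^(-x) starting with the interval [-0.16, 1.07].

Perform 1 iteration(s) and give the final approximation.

f(x) = x - e^(-x)
Initial interval: [-0.16, 1.07]

Iteration 1:
  c_1 = (-0.160000 + 1.070000)/2 = 0.455000
  f(c_1) = f(0.455000) = -0.179448
  f(a) × f(c) ≥ 0, new interval: [0.455000, 1.070000]

After 1 iteration(s), the approximation is c_1 = 0.455000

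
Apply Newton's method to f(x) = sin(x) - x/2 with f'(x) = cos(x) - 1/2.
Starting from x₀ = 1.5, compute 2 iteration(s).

f(x) = sin(x) - x/2
f'(x) = cos(x) - 1/2
x₀ = 1.5

Newton-Raphson formula: x_{n+1} = x_n - f(x_n)/f'(x_n)

Iteration 1:
  f(1.500000) = 0.247495
  f'(1.500000) = -0.429263
  x_1 = 1.500000 - 0.247495/(-0.429263) = 2.076558
Iteration 2:
  f(2.076558) = -0.163473
  f'(2.076558) = -0.984474
  x_2 = 2.076558 - (-0.163473)/(-0.984474) = 1.910507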